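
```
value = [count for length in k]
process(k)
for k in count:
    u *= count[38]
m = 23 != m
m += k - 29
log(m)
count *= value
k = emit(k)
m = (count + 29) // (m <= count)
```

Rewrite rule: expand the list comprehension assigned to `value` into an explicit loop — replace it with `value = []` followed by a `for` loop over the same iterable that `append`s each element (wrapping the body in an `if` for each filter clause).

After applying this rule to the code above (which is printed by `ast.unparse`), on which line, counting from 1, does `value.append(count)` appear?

3

Transformed code:
value = []
for length in k:
    value.append(count)
process(k)
for k in count:
    u *= count[38]
m = 23 != m
m += k - 29
log(m)
count *= value
k = emit(k)
m = (count + 29) // (m <= count)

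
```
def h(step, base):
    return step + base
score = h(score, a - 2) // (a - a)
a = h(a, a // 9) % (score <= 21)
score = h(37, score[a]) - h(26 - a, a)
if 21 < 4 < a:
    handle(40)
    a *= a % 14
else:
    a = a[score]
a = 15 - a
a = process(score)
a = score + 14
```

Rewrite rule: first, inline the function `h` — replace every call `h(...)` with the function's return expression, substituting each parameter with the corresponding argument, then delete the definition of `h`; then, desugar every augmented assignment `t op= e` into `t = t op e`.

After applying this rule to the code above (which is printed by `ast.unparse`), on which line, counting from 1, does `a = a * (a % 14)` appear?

Transformed code:
score = (score + (a - 2)) // (a - a)
a = (a + a // 9) % (score <= 21)
score = 37 + score[a] - (26 - a + a)
if 21 < 4 < a:
    handle(40)
    a = a * (a % 14)
else:
    a = a[score]
a = 15 - a
a = process(score)
a = score + 14

6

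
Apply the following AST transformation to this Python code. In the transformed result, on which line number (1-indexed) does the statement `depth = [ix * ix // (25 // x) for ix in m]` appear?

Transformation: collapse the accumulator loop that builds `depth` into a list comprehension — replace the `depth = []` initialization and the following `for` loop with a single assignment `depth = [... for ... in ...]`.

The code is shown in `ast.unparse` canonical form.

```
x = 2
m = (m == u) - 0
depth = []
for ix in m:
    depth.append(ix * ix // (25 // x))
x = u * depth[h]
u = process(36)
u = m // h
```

Transformed code:
x = 2
m = (m == u) - 0
depth = [ix * ix // (25 // x) for ix in m]
x = u * depth[h]
u = process(36)
u = m // h

3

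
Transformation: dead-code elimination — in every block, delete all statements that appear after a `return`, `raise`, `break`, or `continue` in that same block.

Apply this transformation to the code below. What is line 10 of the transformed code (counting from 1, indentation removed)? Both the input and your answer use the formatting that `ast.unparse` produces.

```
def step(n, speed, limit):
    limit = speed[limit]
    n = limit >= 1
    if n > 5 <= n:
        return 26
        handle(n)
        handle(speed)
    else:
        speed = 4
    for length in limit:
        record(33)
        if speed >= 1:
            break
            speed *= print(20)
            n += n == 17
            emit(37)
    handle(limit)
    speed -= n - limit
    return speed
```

Transformed code:
def step(n, speed, limit):
    limit = speed[limit]
    n = limit >= 1
    if n > 5 <= n:
        return 26
    else:
        speed = 4
    for length in limit:
        record(33)
        if speed >= 1:
            break
    handle(limit)
    speed -= n - limit
    return speed

if speed >= 1:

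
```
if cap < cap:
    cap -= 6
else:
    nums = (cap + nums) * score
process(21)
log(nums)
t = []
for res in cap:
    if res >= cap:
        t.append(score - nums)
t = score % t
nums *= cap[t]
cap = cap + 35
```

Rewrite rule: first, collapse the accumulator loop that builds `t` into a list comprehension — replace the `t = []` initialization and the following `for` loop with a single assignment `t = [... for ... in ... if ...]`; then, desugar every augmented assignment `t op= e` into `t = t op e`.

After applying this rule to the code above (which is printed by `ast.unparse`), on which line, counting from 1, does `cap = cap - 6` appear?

Transformed code:
if cap < cap:
    cap = cap - 6
else:
    nums = (cap + nums) * score
process(21)
log(nums)
t = [score - nums for res in cap if res >= cap]
t = score % t
nums = nums * cap[t]
cap = cap + 35

2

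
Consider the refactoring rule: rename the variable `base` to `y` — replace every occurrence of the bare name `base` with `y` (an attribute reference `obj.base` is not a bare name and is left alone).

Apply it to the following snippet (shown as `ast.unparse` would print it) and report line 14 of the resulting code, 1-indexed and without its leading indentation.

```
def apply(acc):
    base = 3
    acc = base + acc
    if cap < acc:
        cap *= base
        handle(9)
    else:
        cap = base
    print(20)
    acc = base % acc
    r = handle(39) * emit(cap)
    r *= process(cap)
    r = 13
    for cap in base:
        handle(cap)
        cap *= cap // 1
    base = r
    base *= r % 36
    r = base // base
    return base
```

for cap in y:

Transformed code:
def apply(acc):
    y = 3
    acc = y + acc
    if cap < acc:
        cap *= y
        handle(9)
    else:
        cap = y
    print(20)
    acc = y % acc
    r = handle(39) * emit(cap)
    r *= process(cap)
    r = 13
    for cap in y:
        handle(cap)
        cap *= cap // 1
    y = r
    y *= r % 36
    r = y // y
    return y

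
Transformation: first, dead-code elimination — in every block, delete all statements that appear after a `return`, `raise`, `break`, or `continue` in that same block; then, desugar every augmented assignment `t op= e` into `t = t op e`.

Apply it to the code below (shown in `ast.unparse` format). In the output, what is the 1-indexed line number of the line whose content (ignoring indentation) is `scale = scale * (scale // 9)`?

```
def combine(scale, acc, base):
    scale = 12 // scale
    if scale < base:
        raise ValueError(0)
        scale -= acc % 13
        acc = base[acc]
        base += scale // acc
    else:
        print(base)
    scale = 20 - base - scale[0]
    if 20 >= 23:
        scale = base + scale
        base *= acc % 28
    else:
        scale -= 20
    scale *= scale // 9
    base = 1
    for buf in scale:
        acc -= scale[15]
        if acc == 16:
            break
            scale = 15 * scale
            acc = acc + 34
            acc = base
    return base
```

Transformed code:
def combine(scale, acc, base):
    scale = 12 // scale
    if scale < base:
        raise ValueError(0)
    else:
        print(base)
    scale = 20 - base - scale[0]
    if 20 >= 23:
        scale = base + scale
        base = base * (acc % 28)
    else:
        scale = scale - 20
    scale = scale * (scale // 9)
    base = 1
    for buf in scale:
        acc = acc - scale[15]
        if acc == 16:
            break
    return base

13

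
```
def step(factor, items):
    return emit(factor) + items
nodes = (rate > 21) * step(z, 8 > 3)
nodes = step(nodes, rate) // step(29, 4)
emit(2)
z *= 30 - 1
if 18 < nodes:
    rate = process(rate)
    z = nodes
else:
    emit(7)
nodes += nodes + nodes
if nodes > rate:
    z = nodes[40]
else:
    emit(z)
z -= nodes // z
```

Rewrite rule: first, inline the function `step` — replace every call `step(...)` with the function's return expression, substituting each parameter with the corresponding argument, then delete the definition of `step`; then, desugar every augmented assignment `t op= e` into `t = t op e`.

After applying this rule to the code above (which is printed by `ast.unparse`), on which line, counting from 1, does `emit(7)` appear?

Transformed code:
nodes = (rate > 21) * (emit(z) + (8 > 3))
nodes = (emit(nodes) + rate) // (emit(29) + 4)
emit(2)
z = z * (30 - 1)
if 18 < nodes:
    rate = process(rate)
    z = nodes
else:
    emit(7)
nodes = nodes + (nodes + nodes)
if nodes > rate:
    z = nodes[40]
else:
    emit(z)
z = z - nodes // z

9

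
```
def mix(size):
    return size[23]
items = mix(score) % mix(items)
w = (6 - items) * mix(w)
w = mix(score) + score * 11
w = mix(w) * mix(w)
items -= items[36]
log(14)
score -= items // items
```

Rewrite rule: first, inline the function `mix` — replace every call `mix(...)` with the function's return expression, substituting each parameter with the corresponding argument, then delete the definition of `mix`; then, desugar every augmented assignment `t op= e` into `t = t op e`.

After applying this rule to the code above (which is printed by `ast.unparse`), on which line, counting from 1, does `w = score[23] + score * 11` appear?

Transformed code:
items = score[23] % items[23]
w = (6 - items) * w[23]
w = score[23] + score * 11
w = w[23] * w[23]
items = items - items[36]
log(14)
score = score - items // items

3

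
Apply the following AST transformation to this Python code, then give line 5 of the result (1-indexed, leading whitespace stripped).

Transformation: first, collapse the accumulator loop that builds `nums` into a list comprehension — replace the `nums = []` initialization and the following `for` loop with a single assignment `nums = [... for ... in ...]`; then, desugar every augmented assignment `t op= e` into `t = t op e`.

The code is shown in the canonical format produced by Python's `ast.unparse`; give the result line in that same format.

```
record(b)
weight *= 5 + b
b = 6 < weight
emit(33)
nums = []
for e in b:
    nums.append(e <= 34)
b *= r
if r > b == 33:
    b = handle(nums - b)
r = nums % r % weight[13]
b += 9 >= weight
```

Transformed code:
record(b)
weight = weight * (5 + b)
b = 6 < weight
emit(33)
nums = [e <= 34 for e in b]
b = b * r
if r > b == 33:
    b = handle(nums - b)
r = nums % r % weight[13]
b = b + (9 >= weight)

nums = [e <= 34 for e in b]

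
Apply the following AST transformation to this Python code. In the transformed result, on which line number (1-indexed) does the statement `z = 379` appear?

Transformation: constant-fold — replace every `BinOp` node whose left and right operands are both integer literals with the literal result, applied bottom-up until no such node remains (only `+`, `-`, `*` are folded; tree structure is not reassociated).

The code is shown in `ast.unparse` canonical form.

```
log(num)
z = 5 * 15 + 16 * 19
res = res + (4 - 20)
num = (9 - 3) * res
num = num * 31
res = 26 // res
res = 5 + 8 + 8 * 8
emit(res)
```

2

Transformed code:
log(num)
z = 379
res = res + -16
num = 6 * res
num = num * 31
res = 26 // res
res = 77
emit(res)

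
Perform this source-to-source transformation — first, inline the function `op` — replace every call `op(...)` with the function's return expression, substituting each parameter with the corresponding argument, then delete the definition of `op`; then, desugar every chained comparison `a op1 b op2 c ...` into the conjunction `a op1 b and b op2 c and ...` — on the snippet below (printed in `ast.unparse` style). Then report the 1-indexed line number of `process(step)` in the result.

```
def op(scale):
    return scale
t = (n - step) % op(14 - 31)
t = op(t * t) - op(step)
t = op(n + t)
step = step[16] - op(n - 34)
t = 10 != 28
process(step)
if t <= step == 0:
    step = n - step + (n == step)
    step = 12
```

Transformed code:
t = (n - step) % (14 - 31)
t = t * t - step
t = n + t
step = step[16] - (n - 34)
t = 10 != 28
process(step)
if t <= step and step == 0:
    step = n - step + (n == step)
    step = 12

6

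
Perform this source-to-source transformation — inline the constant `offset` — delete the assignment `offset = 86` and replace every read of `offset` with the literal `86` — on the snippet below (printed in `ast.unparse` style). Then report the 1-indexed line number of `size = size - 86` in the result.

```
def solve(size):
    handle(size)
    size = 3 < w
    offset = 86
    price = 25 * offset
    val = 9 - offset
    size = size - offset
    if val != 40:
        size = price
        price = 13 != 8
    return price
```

Transformed code:
def solve(size):
    handle(size)
    size = 3 < w
    price = 25 * 86
    val = 9 - 86
    size = size - 86
    if val != 40:
        size = price
        price = 13 != 8
    return price

6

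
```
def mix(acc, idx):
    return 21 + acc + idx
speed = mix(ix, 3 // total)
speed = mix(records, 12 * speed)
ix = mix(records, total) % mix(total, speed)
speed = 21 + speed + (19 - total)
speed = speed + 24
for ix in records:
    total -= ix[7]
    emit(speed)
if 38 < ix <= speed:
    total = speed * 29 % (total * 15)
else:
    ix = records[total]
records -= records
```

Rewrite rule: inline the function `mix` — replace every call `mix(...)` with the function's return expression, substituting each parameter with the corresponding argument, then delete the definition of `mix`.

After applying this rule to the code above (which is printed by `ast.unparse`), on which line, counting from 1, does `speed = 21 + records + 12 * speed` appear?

2

Transformed code:
speed = 21 + ix + 3 // total
speed = 21 + records + 12 * speed
ix = (21 + records + total) % (21 + total + speed)
speed = 21 + speed + (19 - total)
speed = speed + 24
for ix in records:
    total -= ix[7]
    emit(speed)
if 38 < ix <= speed:
    total = speed * 29 % (total * 15)
else:
    ix = records[total]
records -= records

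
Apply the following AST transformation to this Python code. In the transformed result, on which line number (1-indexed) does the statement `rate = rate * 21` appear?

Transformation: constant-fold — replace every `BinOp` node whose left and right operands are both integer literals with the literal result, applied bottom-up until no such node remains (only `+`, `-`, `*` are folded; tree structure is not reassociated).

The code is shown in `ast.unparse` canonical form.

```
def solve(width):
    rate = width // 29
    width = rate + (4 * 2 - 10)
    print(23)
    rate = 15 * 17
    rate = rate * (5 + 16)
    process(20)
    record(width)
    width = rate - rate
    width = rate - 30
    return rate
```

Transformed code:
def solve(width):
    rate = width // 29
    width = rate + -2
    print(23)
    rate = 255
    rate = rate * 21
    process(20)
    record(width)
    width = rate - rate
    width = rate - 30
    return rate

6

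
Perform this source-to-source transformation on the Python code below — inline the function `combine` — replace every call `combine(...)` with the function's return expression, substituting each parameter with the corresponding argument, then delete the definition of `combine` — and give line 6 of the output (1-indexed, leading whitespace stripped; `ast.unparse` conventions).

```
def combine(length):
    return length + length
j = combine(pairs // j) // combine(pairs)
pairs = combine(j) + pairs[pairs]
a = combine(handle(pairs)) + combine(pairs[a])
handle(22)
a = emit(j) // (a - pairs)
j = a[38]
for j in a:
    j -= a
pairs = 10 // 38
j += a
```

Transformed code:
j = (pairs // j + pairs // j) // (pairs + pairs)
pairs = j + j + pairs[pairs]
a = handle(pairs) + handle(pairs) + (pairs[a] + pairs[a])
handle(22)
a = emit(j) // (a - pairs)
j = a[38]
for j in a:
    j -= a
pairs = 10 // 38
j += a

j = a[38]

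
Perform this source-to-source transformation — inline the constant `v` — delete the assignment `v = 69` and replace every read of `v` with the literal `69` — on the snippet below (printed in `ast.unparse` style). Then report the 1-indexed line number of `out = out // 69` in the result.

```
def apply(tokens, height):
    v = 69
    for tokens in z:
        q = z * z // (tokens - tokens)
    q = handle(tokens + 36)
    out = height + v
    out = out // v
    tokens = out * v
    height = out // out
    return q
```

6

Transformed code:
def apply(tokens, height):
    for tokens in z:
        q = z * z // (tokens - tokens)
    q = handle(tokens + 36)
    out = height + 69
    out = out // 69
    tokens = out * 69
    height = out // out
    return q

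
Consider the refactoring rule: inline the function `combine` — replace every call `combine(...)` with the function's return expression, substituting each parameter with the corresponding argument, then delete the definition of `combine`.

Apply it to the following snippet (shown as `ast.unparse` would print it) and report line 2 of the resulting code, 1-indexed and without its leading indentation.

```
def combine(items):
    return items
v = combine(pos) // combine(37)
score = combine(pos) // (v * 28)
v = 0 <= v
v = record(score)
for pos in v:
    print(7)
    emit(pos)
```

score = pos // (v * 28)

Transformed code:
v = pos // 37
score = pos // (v * 28)
v = 0 <= v
v = record(score)
for pos in v:
    print(7)
    emit(pos)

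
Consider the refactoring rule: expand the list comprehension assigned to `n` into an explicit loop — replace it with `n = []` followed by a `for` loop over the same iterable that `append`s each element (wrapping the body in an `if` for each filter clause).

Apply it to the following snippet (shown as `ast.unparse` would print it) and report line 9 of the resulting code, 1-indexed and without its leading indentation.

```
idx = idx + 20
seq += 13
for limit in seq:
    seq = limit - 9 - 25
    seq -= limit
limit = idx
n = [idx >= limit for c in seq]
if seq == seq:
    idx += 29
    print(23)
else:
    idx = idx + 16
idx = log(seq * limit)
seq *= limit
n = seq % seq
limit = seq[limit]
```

n.append(idx >= limit)

Transformed code:
idx = idx + 20
seq += 13
for limit in seq:
    seq = limit - 9 - 25
    seq -= limit
limit = idx
n = []
for c in seq:
    n.append(idx >= limit)
if seq == seq:
    idx += 29
    print(23)
else:
    idx = idx + 16
idx = log(seq * limit)
seq *= limit
n = seq % seq
limit = seq[limit]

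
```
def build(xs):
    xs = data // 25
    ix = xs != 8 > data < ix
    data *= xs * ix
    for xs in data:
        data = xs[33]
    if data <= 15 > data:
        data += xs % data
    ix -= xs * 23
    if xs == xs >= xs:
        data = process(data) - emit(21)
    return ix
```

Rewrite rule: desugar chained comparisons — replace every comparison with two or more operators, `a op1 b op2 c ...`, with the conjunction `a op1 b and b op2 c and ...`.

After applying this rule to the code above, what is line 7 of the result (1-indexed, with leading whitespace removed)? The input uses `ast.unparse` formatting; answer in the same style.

Transformed code:
def build(xs):
    xs = data // 25
    ix = xs != 8 and 8 > data and (data < ix)
    data *= xs * ix
    for xs in data:
        data = xs[33]
    if data <= 15 and 15 > data:
        data += xs % data
    ix -= xs * 23
    if xs == xs and xs >= xs:
        data = process(data) - emit(21)
    return ix

if data <= 15 and 15 > data:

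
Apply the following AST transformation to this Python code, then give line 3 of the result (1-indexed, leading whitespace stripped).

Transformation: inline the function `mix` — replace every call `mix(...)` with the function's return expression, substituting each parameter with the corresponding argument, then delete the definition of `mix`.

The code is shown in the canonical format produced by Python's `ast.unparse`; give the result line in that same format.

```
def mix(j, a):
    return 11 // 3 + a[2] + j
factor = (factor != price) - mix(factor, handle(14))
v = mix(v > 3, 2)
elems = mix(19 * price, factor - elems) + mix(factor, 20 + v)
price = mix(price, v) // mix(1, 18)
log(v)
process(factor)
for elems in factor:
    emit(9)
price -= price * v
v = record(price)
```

Transformed code:
factor = (factor != price) - (11 // 3 + handle(14)[2] + factor)
v = 11 // 3 + 2[2] + (v > 3)
elems = 11 // 3 + (factor - elems)[2] + 19 * price + (11 // 3 + (20 + v)[2] + factor)
price = (11 // 3 + v[2] + price) // (11 // 3 + 18[2] + 1)
log(v)
process(factor)
for elems in factor:
    emit(9)
price -= price * v
v = record(price)

elems = 11 // 3 + (factor - elems)[2] + 19 * price + (11 // 3 + (20 + v)[2] + factor)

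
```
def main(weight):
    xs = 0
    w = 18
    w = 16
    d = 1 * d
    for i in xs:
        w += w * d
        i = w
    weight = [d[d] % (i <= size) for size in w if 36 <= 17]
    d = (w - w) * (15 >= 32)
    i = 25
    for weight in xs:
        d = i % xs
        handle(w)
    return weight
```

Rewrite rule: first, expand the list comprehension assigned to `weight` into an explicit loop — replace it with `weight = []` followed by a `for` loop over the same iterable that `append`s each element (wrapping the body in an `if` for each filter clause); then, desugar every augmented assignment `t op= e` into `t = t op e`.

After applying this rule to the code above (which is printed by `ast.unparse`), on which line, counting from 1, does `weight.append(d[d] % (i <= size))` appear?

Transformed code:
def main(weight):
    xs = 0
    w = 18
    w = 16
    d = 1 * d
    for i in xs:
        w = w + w * d
        i = w
    weight = []
    for size in w:
        if 36 <= 17:
            weight.append(d[d] % (i <= size))
    d = (w - w) * (15 >= 32)
    i = 25
    for weight in xs:
        d = i % xs
        handle(w)
    return weight

12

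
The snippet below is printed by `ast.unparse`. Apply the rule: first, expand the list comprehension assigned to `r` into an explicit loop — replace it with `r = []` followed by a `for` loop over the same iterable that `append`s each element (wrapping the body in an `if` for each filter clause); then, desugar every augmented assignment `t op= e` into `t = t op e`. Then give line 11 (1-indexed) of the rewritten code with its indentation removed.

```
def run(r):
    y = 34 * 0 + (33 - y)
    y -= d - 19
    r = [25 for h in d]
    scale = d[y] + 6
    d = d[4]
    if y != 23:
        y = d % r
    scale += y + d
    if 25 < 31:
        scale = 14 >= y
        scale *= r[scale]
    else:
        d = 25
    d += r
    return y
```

scale = scale + (y + d)

Transformed code:
def run(r):
    y = 34 * 0 + (33 - y)
    y = y - (d - 19)
    r = []
    for h in d:
        r.append(25)
    scale = d[y] + 6
    d = d[4]
    if y != 23:
        y = d % r
    scale = scale + (y + d)
    if 25 < 31:
        scale = 14 >= y
        scale = scale * r[scale]
    else:
        d = 25
    d = d + r
    return y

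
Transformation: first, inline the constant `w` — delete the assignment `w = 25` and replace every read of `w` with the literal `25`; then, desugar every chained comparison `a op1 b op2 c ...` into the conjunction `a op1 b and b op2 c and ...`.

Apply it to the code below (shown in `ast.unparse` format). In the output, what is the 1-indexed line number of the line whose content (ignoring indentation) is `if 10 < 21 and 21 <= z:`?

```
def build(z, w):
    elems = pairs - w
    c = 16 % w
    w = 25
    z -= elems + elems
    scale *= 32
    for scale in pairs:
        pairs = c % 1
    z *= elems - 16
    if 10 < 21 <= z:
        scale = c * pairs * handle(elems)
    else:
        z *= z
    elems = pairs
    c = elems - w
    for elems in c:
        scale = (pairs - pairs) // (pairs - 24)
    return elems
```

9

Transformed code:
def build(z, w):
    elems = pairs - 25
    c = 16 % 25
    z -= elems + elems
    scale *= 32
    for scale in pairs:
        pairs = c % 1
    z *= elems - 16
    if 10 < 21 and 21 <= z:
        scale = c * pairs * handle(elems)
    else:
        z *= z
    elems = pairs
    c = elems - 25
    for elems in c:
        scale = (pairs - pairs) // (pairs - 24)
    return elems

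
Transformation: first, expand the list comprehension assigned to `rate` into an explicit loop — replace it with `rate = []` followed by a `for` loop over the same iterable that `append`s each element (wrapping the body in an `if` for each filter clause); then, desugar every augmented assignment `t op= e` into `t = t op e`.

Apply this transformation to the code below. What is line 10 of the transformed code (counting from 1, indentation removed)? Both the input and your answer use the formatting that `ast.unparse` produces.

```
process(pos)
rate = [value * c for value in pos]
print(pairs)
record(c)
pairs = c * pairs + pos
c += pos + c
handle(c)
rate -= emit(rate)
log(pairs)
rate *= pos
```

rate = rate - emit(rate)

Transformed code:
process(pos)
rate = []
for value in pos:
    rate.append(value * c)
print(pairs)
record(c)
pairs = c * pairs + pos
c = c + (pos + c)
handle(c)
rate = rate - emit(rate)
log(pairs)
rate = rate * pos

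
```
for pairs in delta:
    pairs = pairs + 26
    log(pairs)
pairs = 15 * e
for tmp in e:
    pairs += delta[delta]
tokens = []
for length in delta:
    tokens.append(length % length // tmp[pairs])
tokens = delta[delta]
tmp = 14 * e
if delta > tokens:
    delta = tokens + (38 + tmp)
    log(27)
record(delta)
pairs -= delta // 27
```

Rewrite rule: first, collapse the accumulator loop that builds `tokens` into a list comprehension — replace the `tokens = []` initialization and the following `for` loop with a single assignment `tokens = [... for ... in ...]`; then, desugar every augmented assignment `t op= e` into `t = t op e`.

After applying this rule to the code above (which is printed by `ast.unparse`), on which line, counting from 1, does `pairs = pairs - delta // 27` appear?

14

Transformed code:
for pairs in delta:
    pairs = pairs + 26
    log(pairs)
pairs = 15 * e
for tmp in e:
    pairs = pairs + delta[delta]
tokens = [length % length // tmp[pairs] for length in delta]
tokens = delta[delta]
tmp = 14 * e
if delta > tokens:
    delta = tokens + (38 + tmp)
    log(27)
record(delta)
pairs = pairs - delta // 27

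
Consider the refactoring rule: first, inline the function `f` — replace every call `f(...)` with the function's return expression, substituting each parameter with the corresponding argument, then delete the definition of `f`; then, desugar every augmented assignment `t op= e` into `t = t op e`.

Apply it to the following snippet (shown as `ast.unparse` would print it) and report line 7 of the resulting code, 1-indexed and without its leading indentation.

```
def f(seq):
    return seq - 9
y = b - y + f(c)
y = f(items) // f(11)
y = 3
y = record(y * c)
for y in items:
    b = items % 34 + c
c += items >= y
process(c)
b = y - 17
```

c = c + (items >= y)

Transformed code:
y = b - y + (c - 9)
y = (items - 9) // (11 - 9)
y = 3
y = record(y * c)
for y in items:
    b = items % 34 + c
c = c + (items >= y)
process(c)
b = y - 17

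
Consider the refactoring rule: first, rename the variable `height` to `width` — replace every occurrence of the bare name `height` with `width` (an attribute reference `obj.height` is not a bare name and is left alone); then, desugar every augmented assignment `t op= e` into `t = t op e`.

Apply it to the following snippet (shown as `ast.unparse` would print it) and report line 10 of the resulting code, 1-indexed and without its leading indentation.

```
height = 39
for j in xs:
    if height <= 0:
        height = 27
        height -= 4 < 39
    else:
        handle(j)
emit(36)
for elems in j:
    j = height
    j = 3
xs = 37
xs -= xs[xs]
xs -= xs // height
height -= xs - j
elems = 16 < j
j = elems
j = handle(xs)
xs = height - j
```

Transformed code:
width = 39
for j in xs:
    if width <= 0:
        width = 27
        width = width - (4 < 39)
    else:
        handle(j)
emit(36)
for elems in j:
    j = width
    j = 3
xs = 37
xs = xs - xs[xs]
xs = xs - xs // width
width = width - (xs - j)
elems = 16 < j
j = elems
j = handle(xs)
xs = width - j

j = width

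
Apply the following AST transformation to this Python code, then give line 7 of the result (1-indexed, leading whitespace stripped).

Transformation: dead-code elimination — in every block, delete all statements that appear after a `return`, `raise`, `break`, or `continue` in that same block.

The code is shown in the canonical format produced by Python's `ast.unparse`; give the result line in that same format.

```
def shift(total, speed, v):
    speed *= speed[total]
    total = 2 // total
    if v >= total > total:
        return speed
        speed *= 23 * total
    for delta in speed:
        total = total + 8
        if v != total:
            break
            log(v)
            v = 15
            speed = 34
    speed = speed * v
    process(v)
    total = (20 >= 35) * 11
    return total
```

Transformed code:
def shift(total, speed, v):
    speed *= speed[total]
    total = 2 // total
    if v >= total > total:
        return speed
    for delta in speed:
        total = total + 8
        if v != total:
            break
    speed = speed * v
    process(v)
    total = (20 >= 35) * 11
    return total

total = total + 8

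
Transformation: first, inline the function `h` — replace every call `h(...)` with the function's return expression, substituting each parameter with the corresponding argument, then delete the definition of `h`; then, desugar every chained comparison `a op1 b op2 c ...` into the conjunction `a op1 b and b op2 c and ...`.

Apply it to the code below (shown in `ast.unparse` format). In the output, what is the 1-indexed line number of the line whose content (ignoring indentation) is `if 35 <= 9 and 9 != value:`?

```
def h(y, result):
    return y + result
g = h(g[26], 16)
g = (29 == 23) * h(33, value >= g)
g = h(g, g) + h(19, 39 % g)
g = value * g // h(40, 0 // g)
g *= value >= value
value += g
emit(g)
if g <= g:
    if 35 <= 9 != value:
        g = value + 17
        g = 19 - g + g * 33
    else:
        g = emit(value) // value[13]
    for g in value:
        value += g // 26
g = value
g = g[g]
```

Transformed code:
g = g[26] + 16
g = (29 == 23) * (33 + (value >= g))
g = g + g + (19 + 39 % g)
g = value * g // (40 + 0 // g)
g *= value >= value
value += g
emit(g)
if g <= g:
    if 35 <= 9 and 9 != value:
        g = value + 17
        g = 19 - g + g * 33
    else:
        g = emit(value) // value[13]
    for g in value:
        value += g // 26
g = value
g = g[g]

9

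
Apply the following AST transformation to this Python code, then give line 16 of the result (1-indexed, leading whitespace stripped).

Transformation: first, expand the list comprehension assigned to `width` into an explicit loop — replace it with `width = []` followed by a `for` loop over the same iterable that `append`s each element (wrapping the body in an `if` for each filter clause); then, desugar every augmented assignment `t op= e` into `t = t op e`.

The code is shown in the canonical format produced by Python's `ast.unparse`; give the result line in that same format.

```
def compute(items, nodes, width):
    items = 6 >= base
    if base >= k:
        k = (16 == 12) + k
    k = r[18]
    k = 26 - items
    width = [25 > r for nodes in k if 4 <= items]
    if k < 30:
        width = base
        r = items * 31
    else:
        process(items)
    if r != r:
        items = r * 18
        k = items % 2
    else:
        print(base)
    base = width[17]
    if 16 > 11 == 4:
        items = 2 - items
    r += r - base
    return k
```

if r != r:

Transformed code:
def compute(items, nodes, width):
    items = 6 >= base
    if base >= k:
        k = (16 == 12) + k
    k = r[18]
    k = 26 - items
    width = []
    for nodes in k:
        if 4 <= items:
            width.append(25 > r)
    if k < 30:
        width = base
        r = items * 31
    else:
        process(items)
    if r != r:
        items = r * 18
        k = items % 2
    else:
        print(base)
    base = width[17]
    if 16 > 11 == 4:
        items = 2 - items
    r = r + (r - base)
    return k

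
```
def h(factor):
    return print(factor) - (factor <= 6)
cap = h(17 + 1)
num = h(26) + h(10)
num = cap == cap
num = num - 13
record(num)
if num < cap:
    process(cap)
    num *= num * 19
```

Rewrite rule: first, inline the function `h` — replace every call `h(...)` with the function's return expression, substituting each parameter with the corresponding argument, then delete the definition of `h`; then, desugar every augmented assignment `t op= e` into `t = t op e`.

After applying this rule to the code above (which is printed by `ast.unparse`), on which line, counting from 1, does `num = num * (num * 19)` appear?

Transformed code:
cap = print(17 + 1) - (17 + 1 <= 6)
num = print(26) - (26 <= 6) + (print(10) - (10 <= 6))
num = cap == cap
num = num - 13
record(num)
if num < cap:
    process(cap)
    num = num * (num * 19)

8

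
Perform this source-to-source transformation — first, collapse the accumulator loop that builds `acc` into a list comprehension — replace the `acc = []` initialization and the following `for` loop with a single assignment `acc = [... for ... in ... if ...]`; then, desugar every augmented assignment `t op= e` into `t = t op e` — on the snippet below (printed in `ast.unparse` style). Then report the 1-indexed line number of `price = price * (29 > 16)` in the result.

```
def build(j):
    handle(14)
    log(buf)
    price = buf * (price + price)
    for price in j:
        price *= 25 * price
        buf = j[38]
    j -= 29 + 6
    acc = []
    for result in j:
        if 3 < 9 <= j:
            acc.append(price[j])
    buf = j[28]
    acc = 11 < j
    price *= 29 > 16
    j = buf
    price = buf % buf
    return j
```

Transformed code:
def build(j):
    handle(14)
    log(buf)
    price = buf * (price + price)
    for price in j:
        price = price * (25 * price)
        buf = j[38]
    j = j - (29 + 6)
    acc = [price[j] for result in j if 3 < 9 <= j]
    buf = j[28]
    acc = 11 < j
    price = price * (29 > 16)
    j = buf
    price = buf % buf
    return j

12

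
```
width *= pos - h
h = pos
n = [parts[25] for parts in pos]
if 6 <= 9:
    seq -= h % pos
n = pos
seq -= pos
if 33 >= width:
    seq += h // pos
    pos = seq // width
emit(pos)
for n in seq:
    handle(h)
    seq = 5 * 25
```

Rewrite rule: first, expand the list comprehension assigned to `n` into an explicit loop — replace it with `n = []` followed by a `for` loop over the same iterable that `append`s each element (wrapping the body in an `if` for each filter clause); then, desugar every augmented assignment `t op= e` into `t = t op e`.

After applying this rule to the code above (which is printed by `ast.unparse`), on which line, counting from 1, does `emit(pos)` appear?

Transformed code:
width = width * (pos - h)
h = pos
n = []
for parts in pos:
    n.append(parts[25])
if 6 <= 9:
    seq = seq - h % pos
n = pos
seq = seq - pos
if 33 >= width:
    seq = seq + h // pos
    pos = seq // width
emit(pos)
for n in seq:
    handle(h)
    seq = 5 * 25

13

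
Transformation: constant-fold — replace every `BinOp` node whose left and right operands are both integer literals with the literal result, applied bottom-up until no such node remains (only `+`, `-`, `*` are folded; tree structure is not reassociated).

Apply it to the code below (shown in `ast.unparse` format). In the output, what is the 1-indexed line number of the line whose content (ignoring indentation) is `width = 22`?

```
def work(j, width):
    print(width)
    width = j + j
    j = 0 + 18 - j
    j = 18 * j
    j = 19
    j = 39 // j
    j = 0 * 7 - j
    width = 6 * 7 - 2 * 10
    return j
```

9

Transformed code:
def work(j, width):
    print(width)
    width = j + j
    j = 18 - j
    j = 18 * j
    j = 19
    j = 39 // j
    j = 0 - j
    width = 22
    return j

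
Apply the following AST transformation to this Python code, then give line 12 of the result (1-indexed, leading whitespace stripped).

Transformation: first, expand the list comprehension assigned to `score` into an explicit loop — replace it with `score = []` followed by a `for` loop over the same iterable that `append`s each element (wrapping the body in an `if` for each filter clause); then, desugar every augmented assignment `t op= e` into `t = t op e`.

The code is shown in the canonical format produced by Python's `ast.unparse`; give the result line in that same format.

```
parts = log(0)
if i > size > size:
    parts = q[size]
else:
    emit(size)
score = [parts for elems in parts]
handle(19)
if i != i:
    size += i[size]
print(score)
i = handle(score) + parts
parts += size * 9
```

print(score)

Transformed code:
parts = log(0)
if i > size > size:
    parts = q[size]
else:
    emit(size)
score = []
for elems in parts:
    score.append(parts)
handle(19)
if i != i:
    size = size + i[size]
print(score)
i = handle(score) + parts
parts = parts + size * 9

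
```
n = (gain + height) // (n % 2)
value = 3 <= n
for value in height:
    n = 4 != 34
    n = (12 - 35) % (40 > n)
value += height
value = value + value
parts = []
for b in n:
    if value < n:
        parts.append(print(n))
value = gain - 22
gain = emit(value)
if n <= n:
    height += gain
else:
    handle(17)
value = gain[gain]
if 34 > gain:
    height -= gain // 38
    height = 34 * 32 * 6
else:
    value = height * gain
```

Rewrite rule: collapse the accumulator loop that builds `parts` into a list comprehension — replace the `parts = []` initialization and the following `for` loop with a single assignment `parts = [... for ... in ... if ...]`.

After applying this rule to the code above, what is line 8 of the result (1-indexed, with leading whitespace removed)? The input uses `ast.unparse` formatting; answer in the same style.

Transformed code:
n = (gain + height) // (n % 2)
value = 3 <= n
for value in height:
    n = 4 != 34
    n = (12 - 35) % (40 > n)
value += height
value = value + value
parts = [print(n) for b in n if value < n]
value = gain - 22
gain = emit(value)
if n <= n:
    height += gain
else:
    handle(17)
value = gain[gain]
if 34 > gain:
    height -= gain // 38
    height = 34 * 32 * 6
else:
    value = height * gain

parts = [print(n) for b in n if value < n]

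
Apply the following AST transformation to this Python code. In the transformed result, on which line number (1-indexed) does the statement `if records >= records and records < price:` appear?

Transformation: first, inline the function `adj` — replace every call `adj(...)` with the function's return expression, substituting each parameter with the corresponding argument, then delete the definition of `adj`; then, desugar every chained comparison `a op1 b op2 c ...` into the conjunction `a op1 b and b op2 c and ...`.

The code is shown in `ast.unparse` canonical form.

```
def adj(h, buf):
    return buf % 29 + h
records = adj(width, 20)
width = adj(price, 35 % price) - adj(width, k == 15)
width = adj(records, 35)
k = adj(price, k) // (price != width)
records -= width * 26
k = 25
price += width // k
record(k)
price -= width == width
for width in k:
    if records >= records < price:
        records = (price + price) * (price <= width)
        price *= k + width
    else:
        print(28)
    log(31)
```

11

Transformed code:
records = 20 % 29 + width
width = 35 % price % 29 + price - ((k == 15) % 29 + width)
width = 35 % 29 + records
k = (k % 29 + price) // (price != width)
records -= width * 26
k = 25
price += width // k
record(k)
price -= width == width
for width in k:
    if records >= records and records < price:
        records = (price + price) * (price <= width)
        price *= k + width
    else:
        print(28)
    log(31)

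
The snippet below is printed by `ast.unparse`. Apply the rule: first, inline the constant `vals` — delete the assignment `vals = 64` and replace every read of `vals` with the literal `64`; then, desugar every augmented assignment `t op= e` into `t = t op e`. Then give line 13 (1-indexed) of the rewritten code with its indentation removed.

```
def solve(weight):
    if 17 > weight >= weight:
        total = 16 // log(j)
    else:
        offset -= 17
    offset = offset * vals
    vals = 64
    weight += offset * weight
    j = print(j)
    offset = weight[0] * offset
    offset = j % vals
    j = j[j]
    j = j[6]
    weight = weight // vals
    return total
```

weight = weight // 64

Transformed code:
def solve(weight):
    if 17 > weight >= weight:
        total = 16 // log(j)
    else:
        offset = offset - 17
    offset = offset * 64
    weight = weight + offset * weight
    j = print(j)
    offset = weight[0] * offset
    offset = j % 64
    j = j[j]
    j = j[6]
    weight = weight // 64
    return total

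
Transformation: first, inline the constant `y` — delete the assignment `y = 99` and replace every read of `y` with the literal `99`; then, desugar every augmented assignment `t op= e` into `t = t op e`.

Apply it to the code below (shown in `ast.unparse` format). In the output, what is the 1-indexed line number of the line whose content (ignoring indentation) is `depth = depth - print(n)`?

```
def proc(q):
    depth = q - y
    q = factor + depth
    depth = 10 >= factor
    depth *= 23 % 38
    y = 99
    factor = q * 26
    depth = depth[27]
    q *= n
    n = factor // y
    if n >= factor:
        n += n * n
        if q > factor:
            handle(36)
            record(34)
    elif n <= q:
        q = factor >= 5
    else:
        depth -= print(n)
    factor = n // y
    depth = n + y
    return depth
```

Transformed code:
def proc(q):
    depth = q - 99
    q = factor + depth
    depth = 10 >= factor
    depth = depth * (23 % 38)
    factor = q * 26
    depth = depth[27]
    q = q * n
    n = factor // 99
    if n >= factor:
        n = n + n * n
        if q > factor:
            handle(36)
            record(34)
    elif n <= q:
        q = factor >= 5
    else:
        depth = depth - print(n)
    factor = n // 99
    depth = n + 99
    return depth

18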